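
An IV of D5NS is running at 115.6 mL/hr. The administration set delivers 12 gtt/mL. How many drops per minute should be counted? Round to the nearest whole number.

115.6 mL/hr ÷ 60 min/hr = 1.926667 mL/min
1.926667 mL/min × 12 gtt/mL = 23.12 gtt/min

23 gtt/min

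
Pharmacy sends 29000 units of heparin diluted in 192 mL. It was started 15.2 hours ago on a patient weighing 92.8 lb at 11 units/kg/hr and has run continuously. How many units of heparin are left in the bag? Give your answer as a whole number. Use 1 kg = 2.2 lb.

21947 units

Weight = 92.8 lb ÷ 2.2 lb/kg = 42.18182 kg
Dose = 11 units/kg/hr × 42.18182 kg = 464 units/hr
Concentration = 29000 units ÷ 192 mL = 151.0417 units/mL
Rate = 464 units/hr ÷ 151.0417 units/mL = 3.072 mL/hr
Volume infused = 3.072 mL/hr × 15.2 hr = 46.6944 mL
Volume remaining = 192 − 46.6944 = 145.3056 mL
Drug remaining = 145.3056 mL × 151.0417 units/mL = 21947.2 units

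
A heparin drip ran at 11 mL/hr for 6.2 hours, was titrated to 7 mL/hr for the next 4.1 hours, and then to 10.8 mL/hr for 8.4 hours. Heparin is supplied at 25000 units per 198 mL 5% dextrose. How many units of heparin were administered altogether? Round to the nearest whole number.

23689 units

Concentration = 25000 units ÷ 198 mL = 126.2626 units/mL
Stage 1: 11 mL/hr × 6.2 hr = 68.2 mL → 68.2 mL × 126.2626 units/mL = 8611.111 units
Stage 2: 7 mL/hr × 4.1 hr = 28.7 mL → 28.7 mL × 126.2626 units/mL = 3623.737 units
Stage 3: 10.8 mL/hr × 8.4 hr = 90.72 mL → 90.72 mL × 126.2626 units/mL = 11454.55 units
Total = 8611.111 + 3623.737 + 11454.55 = 23689.39 units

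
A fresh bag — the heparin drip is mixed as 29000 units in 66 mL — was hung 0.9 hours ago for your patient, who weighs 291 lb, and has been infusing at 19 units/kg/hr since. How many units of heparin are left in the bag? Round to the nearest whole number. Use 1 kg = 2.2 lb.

Weight = 291 lb ÷ 2.2 lb/kg = 132.2727 kg
Dose = 19 units/kg/hr × 132.2727 kg = 2513.182 units/hr
Concentration = 29000 units ÷ 66 mL = 439.3939 units/mL
Rate = 2513.182 units/hr ÷ 439.3939 units/mL = 5.719655 mL/hr
Volume infused = 5.719655 mL/hr × 0.9 hr = 5.14769 mL
Volume remaining = 66 − 5.14769 = 60.85231 mL
Drug remaining = 60.85231 mL × 439.3939 units/mL = 26738.14 units

26738 units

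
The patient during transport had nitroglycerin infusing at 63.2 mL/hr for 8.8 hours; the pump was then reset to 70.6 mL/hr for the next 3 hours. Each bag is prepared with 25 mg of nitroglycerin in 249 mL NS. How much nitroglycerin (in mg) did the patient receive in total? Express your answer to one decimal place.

Concentration = 25 mg ÷ 249 mL = 0.1004016 mg/mL
Stage 1: 63.2 mL/hr × 8.8 hr = 556.16 mL → 556.16 mL × 0.1004016 mg/mL = 55.83936 mg
Stage 2: 70.6 mL/hr × 3 hr = 211.8 mL → 211.8 mL × 0.1004016 mg/mL = 21.26506 mg
Total = 55.83936 + 21.26506 = 77.10442 mg

77.1 mg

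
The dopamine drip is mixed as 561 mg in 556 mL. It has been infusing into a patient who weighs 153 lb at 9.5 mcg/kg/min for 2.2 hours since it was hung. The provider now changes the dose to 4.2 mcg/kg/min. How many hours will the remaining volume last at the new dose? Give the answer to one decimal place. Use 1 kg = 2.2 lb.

Initial rate:
Weight = 153 lb ÷ 2.2 lb/kg = 69.54545 kg
Dose = 9.5 mcg/kg/min × 69.54545 kg = 660.6818 mcg/min
660.6818 mcg/min × 60 min/hr = 39640.91 mcg/hr
Concentration = 561 mg ÷ 556 mL = 1.008993 mg/mL = 1008.993 mcg/mL
Rate = 39640.91 mcg/hr ÷ 1008.993 mcg/mL = 39.2876 mL/hr
Volume infused so far = 39.2876 mL/hr × 2.2 hr = 86.43273 mL
Volume remaining = 556 − 86.43273 = 469.5673 mL
New rate:
Dose = 4.2 mcg/kg/min × 69.54545 kg = 292.0909 mcg/min
292.0909 mcg/min × 60 min/hr = 17525.45 mcg/hr
Rate = 17525.45 mcg/hr ÷ 1008.993 mcg/mL = 17.36926 mL/hr
Time remaining = 469.5673 mL ÷ 17.36926 mL/hr = 27.03439 hr

27.0 hours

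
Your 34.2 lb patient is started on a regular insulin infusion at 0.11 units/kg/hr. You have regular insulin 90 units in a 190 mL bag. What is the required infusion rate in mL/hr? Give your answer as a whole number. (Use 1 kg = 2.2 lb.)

4 mL/hr

Weight = 34.2 lb ÷ 2.2 lb/kg = 15.54545 kg
Dose = 0.11 units/kg/hr × 15.54545 kg = 1.71 units/hr
Concentration = 90 units ÷ 190 mL = 0.4736842 units/mL
Rate = 1.71 units/hr ÷ 0.4736842 units/mL = 3.61 mL/hr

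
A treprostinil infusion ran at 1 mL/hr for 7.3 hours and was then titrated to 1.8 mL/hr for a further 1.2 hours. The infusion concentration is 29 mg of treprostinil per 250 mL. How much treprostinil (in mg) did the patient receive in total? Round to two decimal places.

Concentration = 29 mg ÷ 250 mL = 0.116 mg/mL
Stage 1: 1 mL/hr × 7.3 hr = 7.3 mL → 7.3 mL × 0.116 mg/mL = 0.8468 mg
Stage 2: 1.8 mL/hr × 1.2 hr = 2.16 mL → 2.16 mL × 0.116 mg/mL = 0.25056 mg
Total = 0.8468 + 0.25056 = 1.09736 mg

1.10 mg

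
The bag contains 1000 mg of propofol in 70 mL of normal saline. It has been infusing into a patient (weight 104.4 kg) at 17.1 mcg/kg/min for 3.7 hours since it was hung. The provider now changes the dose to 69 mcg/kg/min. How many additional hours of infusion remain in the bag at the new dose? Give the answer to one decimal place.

Initial rate:
Dose = 17.1 mcg/kg/min × 104.4 kg = 1785.24 mcg/min
1785.24 mcg/min × 60 min/hr = 107114.4 mcg/hr
Concentration = 1000 mg ÷ 70 mL = 14.28571 mg/mL = 14285.71 mcg/mL
Rate = 107114.4 mcg/hr ÷ 14285.71 mcg/mL = 7.498008 mL/hr
Volume infused so far = 7.498008 mL/hr × 3.7 hr = 27.74263 mL
Volume remaining = 70 − 27.74263 = 42.25737 mL
New rate:
Dose = 69 mcg/kg/min × 104.4 kg = 7203.6 mcg/min
7203.6 mcg/min × 60 min/hr = 432216 mcg/hr
Rate = 432216 mcg/hr ÷ 14285.71 mcg/mL = 30.25512 mL/hr
Time remaining = 42.25737 mL ÷ 30.25512 mL/hr = 1.396701 hr

1.4 hours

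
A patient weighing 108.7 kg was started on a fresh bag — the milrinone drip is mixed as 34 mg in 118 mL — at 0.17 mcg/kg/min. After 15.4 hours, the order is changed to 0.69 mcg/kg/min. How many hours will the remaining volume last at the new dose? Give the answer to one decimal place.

Initial rate:
Dose = 0.17 mcg/kg/min × 108.7 kg = 18.479 mcg/min
18.479 mcg/min × 60 min/hr = 1108.74 mcg/hr
Concentration = 34 mg ÷ 118 mL = 0.2881356 mg/mL = 288.1356 mcg/mL
Rate = 1108.74 mcg/hr ÷ 288.1356 mcg/mL = 3.84798 mL/hr
Volume infused so far = 3.84798 mL/hr × 15.4 hr = 59.25889 mL
Volume remaining = 118 − 59.25889 = 58.74111 mL
New rate:
Dose = 0.69 mcg/kg/min × 108.7 kg = 75.003 mcg/min
75.003 mcg/min × 60 min/hr = 4500.18 mcg/hr
Rate = 4500.18 mcg/hr ÷ 288.1356 mcg/mL = 15.61827 mL/hr
Time remaining = 58.74111 mL ÷ 15.61827 mL/hr = 3.76105 hr

3.8 hours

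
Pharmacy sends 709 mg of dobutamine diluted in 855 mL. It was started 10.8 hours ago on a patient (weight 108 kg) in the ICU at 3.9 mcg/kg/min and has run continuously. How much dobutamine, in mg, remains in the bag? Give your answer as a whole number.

436 mg

Dose = 3.9 mcg/kg/min × 108 kg = 421.2 mcg/min
421.2 mcg/min × 60 min/hr = 25272 mcg/hr
Concentration = 709 mg ÷ 855 mL = 0.8292398 mg/mL = 829.2398 mcg/mL
Rate = 25272 mcg/hr ÷ 829.2398 mcg/mL = 30.47611 mL/hr
Volume infused = 30.47611 mL/hr × 10.8 hr = 329.142 mL
Volume remaining = 855 − 329.142 = 525.858 mL
Drug remaining = 525.858 mL × 829.2398 mcg/mL = 436062.4 mcg = 436.0624 mg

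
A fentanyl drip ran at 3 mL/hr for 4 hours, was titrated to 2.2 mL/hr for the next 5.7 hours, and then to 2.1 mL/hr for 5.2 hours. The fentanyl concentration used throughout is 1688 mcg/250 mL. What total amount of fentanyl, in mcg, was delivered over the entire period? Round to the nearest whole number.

239 mcg

Concentration = 1688 mcg ÷ 250 mL = 6.752 mcg/mL
Stage 1: 3 mL/hr × 4 hr = 12 mL → 12 mL × 6.752 mcg/mL = 81.024 mcg
Stage 2: 2.2 mL/hr × 5.7 hr = 12.54 mL → 12.54 mL × 6.752 mcg/mL = 84.67008 mcg
Stage 3: 2.1 mL/hr × 5.2 hr = 10.92 mL → 10.92 mL × 6.752 mcg/mL = 73.73184 mcg
Total = 81.024 + 84.67008 + 73.73184 = 239.4259 mcg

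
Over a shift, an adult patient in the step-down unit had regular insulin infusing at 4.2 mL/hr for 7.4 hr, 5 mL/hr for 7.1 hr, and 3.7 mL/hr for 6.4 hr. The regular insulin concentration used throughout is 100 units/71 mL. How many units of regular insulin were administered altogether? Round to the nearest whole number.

Concentration = 100 units ÷ 71 mL = 1.408451 units/mL
Stage 1: 4.2 mL/hr × 7.4 hr = 31.08 mL → 31.08 mL × 1.408451 units/mL = 43.77465 units
Stage 2: 5 mL/hr × 7.1 hr = 35.5 mL → 35.5 mL × 1.408451 units/mL = 50 units
Stage 3: 3.7 mL/hr × 6.4 hr = 23.68 mL → 23.68 mL × 1.408451 units/mL = 33.35211 units
Total = 43.77465 + 50 + 33.35211 = 127.1268 units

127 units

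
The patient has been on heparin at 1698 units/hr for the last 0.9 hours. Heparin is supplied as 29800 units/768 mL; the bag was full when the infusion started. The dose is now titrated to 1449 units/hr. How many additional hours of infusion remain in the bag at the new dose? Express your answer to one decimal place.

19.5 hours

Initial rate:
Concentration = 29800 units ÷ 768 mL = 38.80208 units/mL
Rate = 1698 units/hr ÷ 38.80208 units/mL = 43.76054 mL/hr
Volume infused so far = 43.76054 mL/hr × 0.9 hr = 39.38448 mL
Volume remaining = 768 − 39.38448 = 728.6155 mL
New rate:
Rate = 1449 units/hr ÷ 38.80208 units/mL = 37.34336 mL/hr
Time remaining = 728.6155 mL ÷ 37.34336 mL/hr = 19.51125 hr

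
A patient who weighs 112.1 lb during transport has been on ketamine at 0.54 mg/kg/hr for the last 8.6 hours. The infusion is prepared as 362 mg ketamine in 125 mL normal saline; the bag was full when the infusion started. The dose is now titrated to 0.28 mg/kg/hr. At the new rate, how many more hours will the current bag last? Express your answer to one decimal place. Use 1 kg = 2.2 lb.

8.8 hours

Initial rate:
Weight = 112.1 lb ÷ 2.2 lb/kg = 50.95455 kg
Dose = 0.54 mg/kg/hr × 50.95455 kg = 27.51545 mg/hr
Concentration = 362 mg ÷ 125 mL = 2.896 mg/mL
Rate = 27.51545 mg/hr ÷ 2.896 mg/mL = 9.501193 mL/hr
Volume infused so far = 9.501193 mL/hr × 8.6 hr = 81.71026 mL
Volume remaining = 125 − 81.71026 = 43.28974 mL
New rate:
Dose = 0.28 mg/kg/hr × 50.95455 kg = 14.26727 mg/hr
Rate = 14.26727 mg/hr ÷ 2.896 mg/mL = 4.926544 mL/hr
Time remaining = 43.28974 mL ÷ 4.926544 mL/hr = 8.78704 hr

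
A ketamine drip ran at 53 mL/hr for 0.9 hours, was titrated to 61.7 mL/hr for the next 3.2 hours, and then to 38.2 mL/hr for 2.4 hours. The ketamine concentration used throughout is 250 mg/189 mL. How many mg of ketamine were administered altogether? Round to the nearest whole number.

446 mg

Concentration = 250 mg ÷ 189 mL = 1.322751 mg/mL
Stage 1: 53 mL/hr × 0.9 hr = 47.7 mL → 47.7 mL × 1.322751 mg/mL = 63.09524 mg
Stage 2: 61.7 mL/hr × 3.2 hr = 197.44 mL → 197.44 mL × 1.322751 mg/mL = 261.164 mg
Stage 3: 38.2 mL/hr × 2.4 hr = 91.68 mL → 91.68 mL × 1.322751 mg/mL = 121.2698 mg
Total = 63.09524 + 261.164 + 121.2698 = 445.5291 mg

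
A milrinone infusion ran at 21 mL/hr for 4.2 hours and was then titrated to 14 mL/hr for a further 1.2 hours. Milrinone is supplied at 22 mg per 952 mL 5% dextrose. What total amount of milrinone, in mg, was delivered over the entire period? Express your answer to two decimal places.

2.43 mg

Concentration = 22 mg ÷ 952 mL = 0.02310924 mg/mL
Stage 1: 21 mL/hr × 4.2 hr = 88.2 mL → 88.2 mL × 0.02310924 mg/mL = 2.038235 mg
Stage 2: 14 mL/hr × 1.2 hr = 16.8 mL → 16.8 mL × 0.02310924 mg/mL = 0.3882353 mg
Total = 2.038235 + 0.3882353 = 2.426471 mg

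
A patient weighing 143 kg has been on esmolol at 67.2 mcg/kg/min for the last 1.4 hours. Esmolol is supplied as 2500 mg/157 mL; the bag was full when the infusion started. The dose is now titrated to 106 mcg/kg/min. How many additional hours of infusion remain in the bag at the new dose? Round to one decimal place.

Initial rate:
Dose = 67.2 mcg/kg/min × 143 kg = 9609.6 mcg/min
9609.6 mcg/min × 60 min/hr = 576576 mcg/hr
Concentration = 2500 mg ÷ 157 mL = 15.92357 mg/mL = 15923.57 mcg/mL
Rate = 576576 mcg/hr ÷ 15923.57 mcg/mL = 36.20897 mL/hr
Volume infused so far = 36.20897 mL/hr × 1.4 hr = 50.69256 mL
Volume remaining = 157 − 50.69256 = 106.3074 mL
New rate:
Dose = 106 mcg/kg/min × 143 kg = 15158 mcg/min
15158 mcg/min × 60 min/hr = 909480 mcg/hr
Rate = 909480 mcg/hr ÷ 15923.57 mcg/mL = 57.11534 mL/hr
Time remaining = 106.3074 mL ÷ 57.11534 mL/hr = 1.861276 hr

1.9 hours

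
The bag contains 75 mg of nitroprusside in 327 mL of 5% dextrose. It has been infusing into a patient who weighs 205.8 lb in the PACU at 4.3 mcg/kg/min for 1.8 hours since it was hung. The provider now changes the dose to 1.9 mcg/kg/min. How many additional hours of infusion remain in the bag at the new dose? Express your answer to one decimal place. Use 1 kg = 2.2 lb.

3.0 hours

Initial rate:
Weight = 205.8 lb ÷ 2.2 lb/kg = 93.54545 kg
Dose = 4.3 mcg/kg/min × 93.54545 kg = 402.2455 mcg/min
402.2455 mcg/min × 60 min/hr = 24134.73 mcg/hr
Concentration = 75 mg ÷ 327 mL = 0.2293578 mg/mL = 229.3578 mcg/mL
Rate = 24134.73 mcg/hr ÷ 229.3578 mcg/mL = 105.2274 mL/hr
Volume infused so far = 105.2274 mL/hr × 1.8 hr = 189.4093 mL
Volume remaining = 327 − 189.4093 = 137.5907 mL
New rate:
Dose = 1.9 mcg/kg/min × 93.54545 kg = 177.7364 mcg/min
177.7364 mcg/min × 60 min/hr = 10664.18 mcg/hr
Rate = 10664.18 mcg/hr ÷ 229.3578 mcg/mL = 46.49583 mL/hr
Time remaining = 137.5907 mL ÷ 46.49583 mL/hr = 2.959204 hr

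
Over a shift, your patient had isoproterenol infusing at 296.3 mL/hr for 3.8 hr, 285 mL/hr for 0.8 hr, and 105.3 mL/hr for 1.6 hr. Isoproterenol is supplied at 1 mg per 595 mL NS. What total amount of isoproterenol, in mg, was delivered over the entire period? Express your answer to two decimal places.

Concentration = 1 mg ÷ 595 mL = 0.001680672 mg/mL
Stage 1: 296.3 mL/hr × 3.8 hr = 1125.94 mL → 1125.94 mL × 0.001680672 mg/mL = 1.892336 mg
Stage 2: 285 mL/hr × 0.8 hr = 228 mL → 228 mL × 0.001680672 mg/mL = 0.3831933 mg
Stage 3: 105.3 mL/hr × 1.6 hr = 168.48 mL → 168.48 mL × 0.001680672 mg/mL = 0.2831597 mg
Total = 1.892336 + 0.3831933 + 0.2831597 = 2.558689 mg

2.56 mg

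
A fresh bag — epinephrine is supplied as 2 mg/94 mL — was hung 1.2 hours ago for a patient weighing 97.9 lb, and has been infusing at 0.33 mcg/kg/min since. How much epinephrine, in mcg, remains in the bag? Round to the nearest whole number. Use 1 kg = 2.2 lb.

943 mcg

Weight = 97.9 lb ÷ 2.2 lb/kg = 44.5 kg
Dose = 0.33 mcg/kg/min × 44.5 kg = 14.685 mcg/min
14.685 mcg/min × 60 min/hr = 881.1 mcg/hr
Concentration = 2 mg ÷ 94 mL = 0.0212766 mg/mL = 21.2766 mcg/mL
Rate = 881.1 mcg/hr ÷ 21.2766 mcg/mL = 41.4117 mL/hr
Volume infused = 41.4117 mL/hr × 1.2 hr = 49.69404 mL
Volume remaining = 94 − 49.69404 = 44.30596 mL
Drug remaining = 44.30596 mL × 21.2766 mcg/mL = 942.68 mcg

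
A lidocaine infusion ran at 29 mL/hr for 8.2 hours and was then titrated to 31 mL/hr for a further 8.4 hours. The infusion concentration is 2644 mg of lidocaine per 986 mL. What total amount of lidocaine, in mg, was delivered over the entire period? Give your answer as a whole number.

Concentration = 2644 mg ÷ 986 mL = 2.681542 mg/mL
Stage 1: 29 mL/hr × 8.2 hr = 237.8 mL → 237.8 mL × 2.681542 mg/mL = 637.6706 mg
Stage 2: 31 mL/hr × 8.4 hr = 260.4 mL → 260.4 mL × 2.681542 mg/mL = 698.2734 mg
Total = 637.6706 + 698.2734 = 1335.944 mg

1336 mg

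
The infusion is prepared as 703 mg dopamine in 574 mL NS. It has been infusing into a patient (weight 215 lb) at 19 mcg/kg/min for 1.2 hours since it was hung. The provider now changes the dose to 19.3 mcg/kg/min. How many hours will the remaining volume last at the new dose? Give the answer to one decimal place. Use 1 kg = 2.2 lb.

5.0 hours

Initial rate:
Weight = 215 lb ÷ 2.2 lb/kg = 97.72727 kg
Dose = 19 mcg/kg/min × 97.72727 kg = 1856.818 mcg/min
1856.818 mcg/min × 60 min/hr = 111409.1 mcg/hr
Concentration = 703 mg ÷ 574 mL = 1.224739 mg/mL = 1224.739 mcg/mL
Rate = 111409.1 mcg/hr ÷ 1224.739 mcg/mL = 90.9656 mL/hr
Volume infused so far = 90.9656 mL/hr × 1.2 hr = 109.1587 mL
Volume remaining = 574 − 109.1587 = 464.8413 mL
New rate:
Dose = 19.3 mcg/kg/min × 97.72727 kg = 1886.136 mcg/min
1886.136 mcg/min × 60 min/hr = 113168.2 mcg/hr
Rate = 113168.2 mcg/hr ÷ 1224.739 mcg/mL = 92.4019 mL/hr
Time remaining = 464.8413 mL ÷ 92.4019 mL/hr = 5.030646 hr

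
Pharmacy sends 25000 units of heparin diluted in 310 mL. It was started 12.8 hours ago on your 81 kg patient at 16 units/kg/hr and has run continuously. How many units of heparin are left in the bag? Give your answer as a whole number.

8411 units

Dose = 16 units/kg/hr × 81 kg = 1296 units/hr
Concentration = 25000 units ÷ 310 mL = 80.64516 units/mL
Rate = 1296 units/hr ÷ 80.64516 units/mL = 16.0704 mL/hr
Volume infused = 16.0704 mL/hr × 12.8 hr = 205.7011 mL
Volume remaining = 310 − 205.7011 = 104.2989 mL
Drug remaining = 104.2989 mL × 80.64516 units/mL = 8411.2 units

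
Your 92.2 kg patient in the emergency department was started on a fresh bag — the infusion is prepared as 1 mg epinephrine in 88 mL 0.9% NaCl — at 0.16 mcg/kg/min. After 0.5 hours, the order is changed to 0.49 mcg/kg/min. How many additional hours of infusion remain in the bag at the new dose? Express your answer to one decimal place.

0.2 hours

Initial rate:
Dose = 0.16 mcg/kg/min × 92.2 kg = 14.752 mcg/min
14.752 mcg/min × 60 min/hr = 885.12 mcg/hr
Concentration = 1 mg ÷ 88 mL = 0.01136364 mg/mL = 11.36364 mcg/mL
Rate = 885.12 mcg/hr ÷ 11.36364 mcg/mL = 77.89056 mL/hr
Volume infused so far = 77.89056 mL/hr × 0.5 hr = 38.94528 mL
Volume remaining = 88 − 38.94528 = 49.05472 mL
New rate:
Dose = 0.49 mcg/kg/min × 92.2 kg = 45.178 mcg/min
45.178 mcg/min × 60 min/hr = 2710.68 mcg/hr
Rate = 2710.68 mcg/hr ÷ 11.36364 mcg/mL = 238.5398 mL/hr
Time remaining = 49.05472 mL ÷ 238.5398 mL/hr = 0.2056458 hr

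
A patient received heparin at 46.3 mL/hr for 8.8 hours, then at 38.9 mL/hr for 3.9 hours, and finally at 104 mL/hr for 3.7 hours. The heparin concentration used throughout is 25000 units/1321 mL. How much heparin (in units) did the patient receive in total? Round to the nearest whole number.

17864 units

Concentration = 25000 units ÷ 1321 mL = 18.92506 units/mL
Stage 1: 46.3 mL/hr × 8.8 hr = 407.44 mL → 407.44 mL × 18.92506 units/mL = 7710.825 units
Stage 2: 38.9 mL/hr × 3.9 hr = 151.71 mL → 151.71 mL × 18.92506 units/mL = 2871.12 units
Stage 3: 104 mL/hr × 3.7 hr = 384.8 mL → 384.8 mL × 18.92506 units/mL = 7282.362 units
Total = 7710.825 + 2871.12 + 7282.362 = 17864.31 units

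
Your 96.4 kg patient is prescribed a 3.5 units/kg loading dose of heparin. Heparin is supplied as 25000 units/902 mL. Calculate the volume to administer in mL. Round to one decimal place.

Dose = 3.5 units/kg × 96.4 kg = 337.4 units
Concentration = 25000 units ÷ 902 mL = 27.71619 units/mL
Volume = 337.4 units ÷ 27.71619 units/mL = 12.17339 mL

12.2 mL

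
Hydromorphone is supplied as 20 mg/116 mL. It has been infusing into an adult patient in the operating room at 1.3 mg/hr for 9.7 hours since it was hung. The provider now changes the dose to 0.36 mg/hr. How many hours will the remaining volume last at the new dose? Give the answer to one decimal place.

Initial rate:
Concentration = 20 mg ÷ 116 mL = 0.1724138 mg/mL
Rate = 1.3 mg/hr ÷ 0.1724138 mg/mL = 7.54 mL/hr
Volume infused so far = 7.54 mL/hr × 9.7 hr = 73.138 mL
Volume remaining = 116 − 73.138 = 42.862 mL
New rate:
Rate = 0.36 mg/hr ÷ 0.1724138 mg/mL = 2.088 mL/hr
Time remaining = 42.862 mL ÷ 2.088 mL/hr = 20.52778 hr

20.5 hours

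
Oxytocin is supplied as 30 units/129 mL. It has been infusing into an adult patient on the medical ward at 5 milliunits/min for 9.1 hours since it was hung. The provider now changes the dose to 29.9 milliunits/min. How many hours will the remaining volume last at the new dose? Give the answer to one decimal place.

15.2 hours

Initial rate:
5 milliunits/min × 60 min/hr = 300 milliunits/hr
Concentration = 30 units ÷ 129 mL = 0.2325581 units/mL = 232.5581 milliunits/mL
Rate = 300 milliunits/hr ÷ 232.5581 milliunits/mL = 1.29 mL/hr
Volume infused so far = 1.29 mL/hr × 9.1 hr = 11.739 mL
Volume remaining = 129 − 11.739 = 117.261 mL
New rate:
29.9 milliunits/min × 60 min/hr = 1794 milliunits/hr
Rate = 1794 milliunits/hr ÷ 232.5581 milliunits/mL = 7.7142 mL/hr
Time remaining = 117.261 mL ÷ 7.7142 mL/hr = 15.20067 hr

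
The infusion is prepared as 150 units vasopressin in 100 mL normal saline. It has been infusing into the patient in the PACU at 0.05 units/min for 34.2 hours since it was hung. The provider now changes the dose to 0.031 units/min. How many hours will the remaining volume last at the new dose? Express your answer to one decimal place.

25.5 hours

Initial rate:
0.05 units/min × 60 min/hr = 3 units/hr
Concentration = 150 units ÷ 100 mL = 1.5 units/mL
Rate = 3 units/hr ÷ 1.5 units/mL = 2 mL/hr
Volume infused so far = 2 mL/hr × 34.2 hr = 68.4 mL
Volume remaining = 100 − 68.4 = 31.6 mL
New rate:
0.031 units/min × 60 min/hr = 1.86 units/hr
Rate = 1.86 units/hr ÷ 1.5 units/mL = 1.24 mL/hr
Time remaining = 31.6 mL ÷ 1.24 mL/hr = 25.48387 hr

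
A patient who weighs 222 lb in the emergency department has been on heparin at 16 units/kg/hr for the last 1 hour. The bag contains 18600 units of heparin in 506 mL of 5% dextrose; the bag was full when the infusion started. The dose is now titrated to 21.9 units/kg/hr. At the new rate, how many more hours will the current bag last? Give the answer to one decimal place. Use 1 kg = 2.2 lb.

7.7 hours

Initial rate:
Weight = 222 lb ÷ 2.2 lb/kg = 100.9091 kg
Dose = 16 units/kg/hr × 100.9091 kg = 1614.545 units/hr
Concentration = 18600 units ÷ 506 mL = 36.75889 units/mL
Rate = 1614.545 units/hr ÷ 36.75889 units/mL = 43.92258 mL/hr
Volume infused so far = 43.92258 mL/hr × 1 hr = 43.92258 mL
Volume remaining = 506 − 43.92258 = 462.0774 mL
New rate:
Dose = 21.9 units/kg/hr × 100.9091 kg = 2209.909 units/hr
Rate = 2209.909 units/hr ÷ 36.75889 units/mL = 60.11903 mL/hr
Time remaining = 462.0774 mL ÷ 60.11903 mL/hr = 7.686042 hr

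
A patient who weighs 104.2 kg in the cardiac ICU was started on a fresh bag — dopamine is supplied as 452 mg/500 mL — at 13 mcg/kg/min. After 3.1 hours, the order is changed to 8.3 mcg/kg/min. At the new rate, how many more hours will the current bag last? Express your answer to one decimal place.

Initial rate:
Dose = 13 mcg/kg/min × 104.2 kg = 1354.6 mcg/min
1354.6 mcg/min × 60 min/hr = 81276 mcg/hr
Concentration = 452 mg ÷ 500 mL = 0.904 mg/mL = 904 mcg/mL
Rate = 81276 mcg/hr ÷ 904 mcg/mL = 89.90708 mL/hr
Volume infused so far = 89.90708 mL/hr × 3.1 hr = 278.7119 mL
Volume remaining = 500 − 278.7119 = 221.2881 mL
New rate:
Dose = 8.3 mcg/kg/min × 104.2 kg = 864.86 mcg/min
864.86 mcg/min × 60 min/hr = 51891.6 mcg/hr
Rate = 51891.6 mcg/hr ÷ 904 mcg/mL = 57.40221 mL/hr
Time remaining = 221.2881 mL ÷ 57.40221 mL/hr = 3.855044 hr

3.9 hours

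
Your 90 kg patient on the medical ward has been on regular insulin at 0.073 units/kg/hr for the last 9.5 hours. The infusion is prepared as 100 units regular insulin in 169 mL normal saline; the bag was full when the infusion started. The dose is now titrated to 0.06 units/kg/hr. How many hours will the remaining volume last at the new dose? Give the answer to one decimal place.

Initial rate:
Dose = 0.073 units/kg/hr × 90 kg = 6.57 units/hr
Concentration = 100 units ÷ 169 mL = 0.591716 units/mL
Rate = 6.57 units/hr ÷ 0.591716 units/mL = 11.1033 mL/hr
Volume infused so far = 11.1033 mL/hr × 9.5 hr = 105.4813 mL
Volume remaining = 169 − 105.4813 = 63.51865 mL
New rate:
Dose = 0.06 units/kg/hr × 90 kg = 5.4 units/hr
Rate = 5.4 units/hr ÷ 0.591716 units/mL = 9.126 mL/hr
Time remaining = 63.51865 mL ÷ 9.126 mL/hr = 6.960185 hr

7.0 hours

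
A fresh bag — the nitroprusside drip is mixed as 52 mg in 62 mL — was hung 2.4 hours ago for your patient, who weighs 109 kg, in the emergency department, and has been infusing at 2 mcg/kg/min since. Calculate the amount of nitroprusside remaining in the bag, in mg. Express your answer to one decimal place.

Dose = 2 mcg/kg/min × 109 kg = 218 mcg/min
218 mcg/min × 60 min/hr = 13080 mcg/hr
Concentration = 52 mg ÷ 62 mL = 0.8387097 mg/mL = 838.7097 mcg/mL
Rate = 13080 mcg/hr ÷ 838.7097 mcg/mL = 15.59538 mL/hr
Volume infused = 15.59538 mL/hr × 2.4 hr = 37.42892 mL
Volume remaining = 62 − 37.42892 = 24.57108 mL
Drug remaining = 24.57108 mL × 838.7097 mcg/mL = 20608 mcg = 20.608 mg

20.6 mg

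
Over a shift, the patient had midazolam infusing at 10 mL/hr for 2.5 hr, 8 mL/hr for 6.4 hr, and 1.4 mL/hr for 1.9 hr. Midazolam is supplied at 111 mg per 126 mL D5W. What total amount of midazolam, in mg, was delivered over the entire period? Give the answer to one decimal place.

Concentration = 111 mg ÷ 126 mL = 0.8809524 mg/mL
Stage 1: 10 mL/hr × 2.5 hr = 25 mL → 25 mL × 0.8809524 mg/mL = 22.02381 mg
Stage 2: 8 mL/hr × 6.4 hr = 51.2 mL → 51.2 mL × 0.8809524 mg/mL = 45.10476 mg
Stage 3: 1.4 mL/hr × 1.9 hr = 2.66 mL → 2.66 mL × 0.8809524 mg/mL = 2.343333 mg
Total = 22.02381 + 45.10476 + 2.343333 = 69.4719 mg

69.5 mg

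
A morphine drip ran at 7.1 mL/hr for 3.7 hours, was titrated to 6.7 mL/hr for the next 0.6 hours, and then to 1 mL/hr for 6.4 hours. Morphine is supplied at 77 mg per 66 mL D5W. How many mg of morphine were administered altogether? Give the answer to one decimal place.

42.8 mg

Concentration = 77 mg ÷ 66 mL = 1.166667 mg/mL
Stage 1: 7.1 mL/hr × 3.7 hr = 26.27 mL → 26.27 mL × 1.166667 mg/mL = 30.64833 mg
Stage 2: 6.7 mL/hr × 0.6 hr = 4.02 mL → 4.02 mL × 1.166667 mg/mL = 4.69 mg
Stage 3: 1 mL/hr × 6.4 hr = 6.4 mL → 6.4 mL × 1.166667 mg/mL = 7.466667 mg
Total = 30.64833 + 4.69 + 7.466667 = 42.805 mg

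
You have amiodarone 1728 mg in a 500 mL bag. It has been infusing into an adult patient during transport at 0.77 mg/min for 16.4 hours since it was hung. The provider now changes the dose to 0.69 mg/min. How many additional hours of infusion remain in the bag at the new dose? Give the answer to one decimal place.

23.4 hours

Initial rate:
0.77 mg/min × 60 min/hr = 46.2 mg/hr
Concentration = 1728 mg ÷ 500 mL = 3.456 mg/mL
Rate = 46.2 mg/hr ÷ 3.456 mg/mL = 13.36806 mL/hr
Volume infused so far = 13.36806 mL/hr × 16.4 hr = 219.2361 mL
Volume remaining = 500 − 219.2361 = 280.7639 mL
New rate:
0.69 mg/min × 60 min/hr = 41.4 mg/hr
Rate = 41.4 mg/hr ÷ 3.456 mg/mL = 11.97917 mL/hr
Time remaining = 280.7639 mL ÷ 11.97917 mL/hr = 23.43768 hr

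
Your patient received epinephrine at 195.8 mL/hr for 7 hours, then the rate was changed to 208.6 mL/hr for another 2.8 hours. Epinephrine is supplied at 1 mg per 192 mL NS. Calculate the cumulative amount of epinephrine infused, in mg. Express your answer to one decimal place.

10.2 mg

Concentration = 1 mg ÷ 192 mL = 0.005208333 mg/mL
Stage 1: 195.8 mL/hr × 7 hr = 1370.6 mL → 1370.6 mL × 0.005208333 mg/mL = 7.138542 mg
Stage 2: 208.6 mL/hr × 2.8 hr = 584.08 mL → 584.08 mL × 0.005208333 mg/mL = 3.042083 mg
Total = 7.138542 + 3.042083 = 10.18062 mg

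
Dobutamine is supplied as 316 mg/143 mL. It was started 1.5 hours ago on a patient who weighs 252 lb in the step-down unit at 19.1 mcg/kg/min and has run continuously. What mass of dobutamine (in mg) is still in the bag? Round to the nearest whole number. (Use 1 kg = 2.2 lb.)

Weight = 252 lb ÷ 2.2 lb/kg = 114.5455 kg
Dose = 19.1 mcg/kg/min × 114.5455 kg = 2187.818 mcg/min
2187.818 mcg/min × 60 min/hr = 131269.1 mcg/hr
Concentration = 316 mg ÷ 143 mL = 2.20979 mg/mL = 2209.79 mcg/mL
Rate = 131269.1 mcg/hr ÷ 2209.79 mcg/mL = 59.40342 mL/hr
Volume infused = 59.40342 mL/hr × 1.5 hr = 89.10513 mL
Volume remaining = 143 − 89.10513 = 53.89487 mL
Drug remaining = 53.89487 mL × 2209.79 mcg/mL = 119096.4 mcg = 119.0964 mg

119 mg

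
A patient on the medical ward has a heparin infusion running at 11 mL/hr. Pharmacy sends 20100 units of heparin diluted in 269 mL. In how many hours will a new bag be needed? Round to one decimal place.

Duration = 269 mL ÷ 11 mL/hr = 24.45455 hr

24.5 hours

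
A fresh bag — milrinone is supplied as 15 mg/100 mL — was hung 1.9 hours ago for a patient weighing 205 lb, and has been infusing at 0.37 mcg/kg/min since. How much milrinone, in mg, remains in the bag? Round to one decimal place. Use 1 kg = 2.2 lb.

11.1 mg

Weight = 205 lb ÷ 2.2 lb/kg = 93.18182 kg
Dose = 0.37 mcg/kg/min × 93.18182 kg = 34.47727 mcg/min
34.47727 mcg/min × 60 min/hr = 2068.636 mcg/hr
Concentration = 15 mg ÷ 100 mL = 0.15 mg/mL = 150 mcg/mL
Rate = 2068.636 mcg/hr ÷ 150 mcg/mL = 13.79091 mL/hr
Volume infused = 13.79091 mL/hr × 1.9 hr = 26.20273 mL
Volume remaining = 100 − 26.20273 = 73.79727 mL
Drug remaining = 73.79727 mL × 150 mcg/mL = 11069.59 mcg = 11.06959 mg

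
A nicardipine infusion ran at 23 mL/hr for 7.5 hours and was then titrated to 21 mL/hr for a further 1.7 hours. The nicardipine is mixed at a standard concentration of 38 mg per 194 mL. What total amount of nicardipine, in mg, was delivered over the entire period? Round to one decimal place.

40.8 mg

Concentration = 38 mg ÷ 194 mL = 0.1958763 mg/mL
Stage 1: 23 mL/hr × 7.5 hr = 172.5 mL → 172.5 mL × 0.1958763 mg/mL = 33.78866 mg
Stage 2: 21 mL/hr × 1.7 hr = 35.7 mL → 35.7 mL × 0.1958763 mg/mL = 6.992784 mg
Total = 33.78866 + 6.992784 = 40.78144 mg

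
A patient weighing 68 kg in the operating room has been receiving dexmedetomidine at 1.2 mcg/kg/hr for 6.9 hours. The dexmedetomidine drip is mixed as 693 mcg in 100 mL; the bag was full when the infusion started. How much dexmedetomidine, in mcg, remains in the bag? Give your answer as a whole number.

Dose = 1.2 mcg/kg/hr × 68 kg = 81.6 mcg/hr
Concentration = 693 mcg ÷ 100 mL = 6.93 mcg/mL
Rate = 81.6 mcg/hr ÷ 6.93 mcg/mL = 11.77489 mL/hr
Volume infused = 11.77489 mL/hr × 6.9 hr = 81.24675 mL
Volume remaining = 100 − 81.24675 = 18.75325 mL
Drug remaining = 18.75325 mL × 6.93 mcg/mL = 129.96 mcg

130 mcg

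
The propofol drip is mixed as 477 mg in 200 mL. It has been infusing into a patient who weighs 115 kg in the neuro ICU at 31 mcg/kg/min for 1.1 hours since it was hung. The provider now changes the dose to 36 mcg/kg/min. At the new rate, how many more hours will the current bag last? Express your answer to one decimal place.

Initial rate:
Dose = 31 mcg/kg/min × 115 kg = 3565 mcg/min
3565 mcg/min × 60 min/hr = 213900 mcg/hr
Concentration = 477 mg ÷ 200 mL = 2.385 mg/mL = 2385 mcg/mL
Rate = 213900 mcg/hr ÷ 2385 mcg/mL = 89.68553 mL/hr
Volume infused so far = 89.68553 mL/hr × 1.1 hr = 98.65409 mL
Volume remaining = 200 − 98.65409 = 101.3459 mL
New rate:
Dose = 36 mcg/kg/min × 115 kg = 4140 mcg/min
4140 mcg/min × 60 min/hr = 248400 mcg/hr
Rate = 248400 mcg/hr ÷ 2385 mcg/mL = 104.1509 mL/hr
Time remaining = 101.3459 mL ÷ 104.1509 mL/hr = 0.9730676 hr

1.0 hours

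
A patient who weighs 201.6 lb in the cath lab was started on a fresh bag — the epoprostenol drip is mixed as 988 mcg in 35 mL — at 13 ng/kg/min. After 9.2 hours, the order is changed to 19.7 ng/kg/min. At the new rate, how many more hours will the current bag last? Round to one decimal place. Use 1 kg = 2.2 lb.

3.1 hours

Initial rate:
Weight = 201.6 lb ÷ 2.2 lb/kg = 91.63636 kg
Dose = 13 ng/kg/min × 91.63636 kg = 1191.273 ng/min
1191.273 ng/min × 60 min/hr = 71476.36 ng/hr
Concentration = 988 mcg ÷ 35 mL = 28.22857 mcg/mL = 28228.57 ng/mL
Rate = 71476.36 ng/hr ÷ 28228.57 ng/mL = 2.532057 mL/hr
Volume infused so far = 2.532057 mL/hr × 9.2 hr = 23.29493 mL
Volume remaining = 35 − 23.29493 = 11.70507 mL
New rate:
Dose = 19.7 ng/kg/min × 91.63636 kg = 1805.236 ng/min
1805.236 ng/min × 60 min/hr = 108314.2 ng/hr
Rate = 108314.2 ng/hr ÷ 28228.57 ng/mL = 3.837041 mL/hr
Time remaining = 11.70507 mL ÷ 3.837041 mL/hr = 3.050547 hr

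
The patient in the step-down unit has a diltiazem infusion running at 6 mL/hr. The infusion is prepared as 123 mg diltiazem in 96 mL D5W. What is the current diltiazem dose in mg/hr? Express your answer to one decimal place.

Concentration = 123 mg ÷ 96 mL = 1.28125 mg/mL
Drug rate = 6 mL/hr × 1.28125 mg/mL = 7.6875 mg/hr

7.7 mg/hr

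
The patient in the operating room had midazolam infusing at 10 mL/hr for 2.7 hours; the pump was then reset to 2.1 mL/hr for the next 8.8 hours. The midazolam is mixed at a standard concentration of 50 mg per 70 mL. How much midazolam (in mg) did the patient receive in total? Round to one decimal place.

32.5 mg

Concentration = 50 mg ÷ 70 mL = 0.7142857 mg/mL
Stage 1: 10 mL/hr × 2.7 hr = 27 mL → 27 mL × 0.7142857 mg/mL = 19.28571 mg
Stage 2: 2.1 mL/hr × 8.8 hr = 18.48 mL → 18.48 mL × 0.7142857 mg/mL = 13.2 mg
Total = 19.28571 + 13.2 = 32.48571 mg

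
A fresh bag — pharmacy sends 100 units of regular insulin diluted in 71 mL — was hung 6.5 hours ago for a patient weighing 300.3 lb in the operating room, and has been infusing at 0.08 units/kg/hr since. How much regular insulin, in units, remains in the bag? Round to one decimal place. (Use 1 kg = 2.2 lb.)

Weight = 300.3 lb ÷ 2.2 lb/kg = 136.5 kg
Dose = 0.08 units/kg/hr × 136.5 kg = 10.92 units/hr
Concentration = 100 units ÷ 71 mL = 1.408451 units/mL
Rate = 10.92 units/hr ÷ 1.408451 units/mL = 7.7532 mL/hr
Volume infused = 7.7532 mL/hr × 6.5 hr = 50.3958 mL
Volume remaining = 71 − 50.3958 = 20.6042 mL
Drug remaining = 20.6042 mL × 1.408451 units/mL = 29.02 units

29.0 units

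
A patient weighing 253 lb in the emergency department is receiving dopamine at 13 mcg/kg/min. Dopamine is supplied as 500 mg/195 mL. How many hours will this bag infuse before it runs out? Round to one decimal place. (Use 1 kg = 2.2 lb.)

5.6 hours

Weight = 253 lb ÷ 2.2 lb/kg = 115 kg
Dose = 13 mcg/kg/min × 115 kg = 1495 mcg/min
1495 mcg/min × 60 min/hr = 89700 mcg/hr
Concentration = 500 mg ÷ 195 mL = 2.564103 mg/mL = 2564.103 mcg/mL
Rate = 89700 mcg/hr ÷ 2564.103 mcg/mL = 34.983 mL/hr
Duration = 195 mL ÷ 34.983 mL/hr = 5.574136 hr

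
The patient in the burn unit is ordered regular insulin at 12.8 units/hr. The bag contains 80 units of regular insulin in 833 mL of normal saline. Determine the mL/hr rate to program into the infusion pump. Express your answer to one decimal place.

Concentration = 80 units ÷ 833 mL = 0.09603842 units/mL
Rate = 12.8 units/hr ÷ 0.09603842 units/mL = 133.28 mL/hr

133.3 mL/hr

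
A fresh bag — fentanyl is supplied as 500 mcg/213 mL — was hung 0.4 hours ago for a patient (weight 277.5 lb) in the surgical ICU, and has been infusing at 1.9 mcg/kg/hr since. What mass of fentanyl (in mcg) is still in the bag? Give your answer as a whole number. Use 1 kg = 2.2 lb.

Weight = 277.5 lb ÷ 2.2 lb/kg = 126.1364 kg
Dose = 1.9 mcg/kg/hr × 126.1364 kg = 239.6591 mcg/hr
Concentration = 500 mcg ÷ 213 mL = 2.347418 mcg/mL
Rate = 239.6591 mcg/hr ÷ 2.347418 mcg/mL = 102.0948 mL/hr
Volume infused = 102.0948 mL/hr × 0.4 hr = 40.83791 mL
Volume remaining = 213 − 40.83791 = 172.1621 mL
Drug remaining = 172.1621 mL × 2.347418 mcg/mL = 404.1364 mcg

404 mcg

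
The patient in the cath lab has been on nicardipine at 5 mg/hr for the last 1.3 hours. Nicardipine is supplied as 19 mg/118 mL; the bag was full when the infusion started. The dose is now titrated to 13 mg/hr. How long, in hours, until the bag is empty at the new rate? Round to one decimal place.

Initial rate:
Concentration = 19 mg ÷ 118 mL = 0.1610169 mg/mL
Rate = 5 mg/hr ÷ 0.1610169 mg/mL = 31.05263 mL/hr
Volume infused so far = 31.05263 mL/hr × 1.3 hr = 40.36842 mL
Volume remaining = 118 − 40.36842 = 77.63158 mL
New rate:
Rate = 13 mg/hr ÷ 0.1610169 mg/mL = 80.73684 mL/hr
Time remaining = 77.63158 mL ÷ 80.73684 mL/hr = 0.9615385 hr

1.0 hours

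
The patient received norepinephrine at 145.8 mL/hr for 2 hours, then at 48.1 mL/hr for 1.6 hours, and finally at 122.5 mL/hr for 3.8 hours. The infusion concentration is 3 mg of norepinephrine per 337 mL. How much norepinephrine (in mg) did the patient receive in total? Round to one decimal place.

Concentration = 3 mg ÷ 337 mL = 0.008902077 mg/mL
Stage 1: 145.8 mL/hr × 2 hr = 291.6 mL → 291.6 mL × 0.008902077 mg/mL = 2.595846 mg
Stage 2: 48.1 mL/hr × 1.6 hr = 76.96 mL → 76.96 mL × 0.008902077 mg/mL = 0.6851039 mg
Stage 3: 122.5 mL/hr × 3.8 hr = 465.5 mL → 465.5 mL × 0.008902077 mg/mL = 4.143917 mg
Total = 2.595846 + 0.6851039 + 4.143917 = 7.424866 mg

7.4 mg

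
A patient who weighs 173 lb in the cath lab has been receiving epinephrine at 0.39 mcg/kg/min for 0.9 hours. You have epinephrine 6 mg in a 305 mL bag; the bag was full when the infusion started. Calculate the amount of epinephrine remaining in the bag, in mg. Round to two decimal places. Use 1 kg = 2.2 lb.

Weight = 173 lb ÷ 2.2 lb/kg = 78.63636 kg
Dose = 0.39 mcg/kg/min × 78.63636 kg = 30.66818 mcg/min
30.66818 mcg/min × 60 min/hr = 1840.091 mcg/hr
Concentration = 6 mg ÷ 305 mL = 0.01967213 mg/mL = 19.67213 mcg/mL
Rate = 1840.091 mcg/hr ÷ 19.67213 mcg/mL = 93.53795 mL/hr
Volume infused = 93.53795 mL/hr × 0.9 hr = 84.18416 mL
Volume remaining = 305 − 84.18416 = 220.8158 mL
Drug remaining = 220.8158 mL × 19.67213 mcg/mL = 4343.918 mcg = 4.343918 mg

4.34 mg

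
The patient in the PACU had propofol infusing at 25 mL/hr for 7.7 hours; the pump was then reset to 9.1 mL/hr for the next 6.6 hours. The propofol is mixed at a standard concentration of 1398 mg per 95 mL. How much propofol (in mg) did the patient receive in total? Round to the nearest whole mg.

3717 mg

Concentration = 1398 mg ÷ 95 mL = 14.71579 mg/mL
Stage 1: 25 mL/hr × 7.7 hr = 192.5 mL → 192.5 mL × 14.71579 mg/mL = 2832.789 mg
Stage 2: 9.1 mL/hr × 6.6 hr = 60.06 mL → 60.06 mL × 14.71579 mg/mL = 883.8303 mg
Total = 2832.789 + 883.8303 = 3716.62 mg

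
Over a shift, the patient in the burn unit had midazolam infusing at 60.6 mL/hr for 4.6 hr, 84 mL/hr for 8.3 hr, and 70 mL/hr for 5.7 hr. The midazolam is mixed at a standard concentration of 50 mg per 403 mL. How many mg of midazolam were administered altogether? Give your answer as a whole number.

Concentration = 50 mg ÷ 403 mL = 0.1240695 mg/mL
Stage 1: 60.6 mL/hr × 4.6 hr = 278.76 mL → 278.76 mL × 0.1240695 mg/mL = 34.58561 mg
Stage 2: 84 mL/hr × 8.3 hr = 697.2 mL → 697.2 mL × 0.1240695 mg/mL = 86.50124 mg
Stage 3: 70 mL/hr × 5.7 hr = 399 mL → 399 mL × 0.1240695 mg/mL = 49.50372 mg
Total = 34.58561 + 86.50124 + 49.50372 = 170.5906 mg

171 mg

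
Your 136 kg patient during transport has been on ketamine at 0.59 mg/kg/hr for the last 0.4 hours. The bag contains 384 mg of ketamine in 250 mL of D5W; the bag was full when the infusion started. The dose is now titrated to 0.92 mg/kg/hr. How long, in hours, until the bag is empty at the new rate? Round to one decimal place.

Initial rate:
Dose = 0.59 mg/kg/hr × 136 kg = 80.24 mg/hr
Concentration = 384 mg ÷ 250 mL = 1.536 mg/mL
Rate = 80.24 mg/hr ÷ 1.536 mg/mL = 52.23958 mL/hr
Volume infused so far = 52.23958 mL/hr × 0.4 hr = 20.89583 mL
Volume remaining = 250 − 20.89583 = 229.1042 mL
New rate:
Dose = 0.92 mg/kg/hr × 136 kg = 125.12 mg/hr
Rate = 125.12 mg/hr ÷ 1.536 mg/mL = 81.45833 mL/hr
Time remaining = 229.1042 mL ÷ 81.45833 mL/hr = 2.812532 hr

2.8 hours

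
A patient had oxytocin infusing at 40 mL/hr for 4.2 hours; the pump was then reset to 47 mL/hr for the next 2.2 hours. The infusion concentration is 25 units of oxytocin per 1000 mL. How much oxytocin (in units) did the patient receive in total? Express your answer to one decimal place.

Concentration = 25 units ÷ 1000 mL = 0.025 units/mL
Stage 1: 40 mL/hr × 4.2 hr = 168 mL → 168 mL × 0.025 units/mL = 4.2 units
Stage 2: 47 mL/hr × 2.2 hr = 103.4 mL → 103.4 mL × 0.025 units/mL = 2.585 units
Total = 4.2 + 2.585 = 6.785 units

6.8 units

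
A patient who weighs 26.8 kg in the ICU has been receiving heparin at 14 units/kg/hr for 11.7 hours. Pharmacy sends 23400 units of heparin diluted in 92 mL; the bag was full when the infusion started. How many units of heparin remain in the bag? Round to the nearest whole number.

19010 units

Dose = 14 units/kg/hr × 26.8 kg = 375.2 units/hr
Concentration = 23400 units ÷ 92 mL = 254.3478 units/mL
Rate = 375.2 units/hr ÷ 254.3478 units/mL = 1.475145 mL/hr
Volume infused = 1.475145 mL/hr × 11.7 hr = 17.2592 mL
Volume remaining = 92 − 17.2592 = 74.7408 mL
Drug remaining = 74.7408 mL × 254.3478 units/mL = 19010.16 units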